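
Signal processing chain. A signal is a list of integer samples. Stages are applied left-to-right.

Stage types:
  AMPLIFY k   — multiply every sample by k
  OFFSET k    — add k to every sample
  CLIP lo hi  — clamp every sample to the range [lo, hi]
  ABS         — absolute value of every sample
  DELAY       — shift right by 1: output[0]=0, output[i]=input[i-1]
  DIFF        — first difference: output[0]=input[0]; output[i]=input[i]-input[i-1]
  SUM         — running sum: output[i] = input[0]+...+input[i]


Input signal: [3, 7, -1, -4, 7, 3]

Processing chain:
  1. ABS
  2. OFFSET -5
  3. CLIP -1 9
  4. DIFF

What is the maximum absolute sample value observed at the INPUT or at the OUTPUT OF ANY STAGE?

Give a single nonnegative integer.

Input: [3, 7, -1, -4, 7, 3] (max |s|=7)
Stage 1 (ABS): |3|=3, |7|=7, |-1|=1, |-4|=4, |7|=7, |3|=3 -> [3, 7, 1, 4, 7, 3] (max |s|=7)
Stage 2 (OFFSET -5): 3+-5=-2, 7+-5=2, 1+-5=-4, 4+-5=-1, 7+-5=2, 3+-5=-2 -> [-2, 2, -4, -1, 2, -2] (max |s|=4)
Stage 3 (CLIP -1 9): clip(-2,-1,9)=-1, clip(2,-1,9)=2, clip(-4,-1,9)=-1, clip(-1,-1,9)=-1, clip(2,-1,9)=2, clip(-2,-1,9)=-1 -> [-1, 2, -1, -1, 2, -1] (max |s|=2)
Stage 4 (DIFF): s[0]=-1, 2--1=3, -1-2=-3, -1--1=0, 2--1=3, -1-2=-3 -> [-1, 3, -3, 0, 3, -3] (max |s|=3)
Overall max amplitude: 7

Answer: 7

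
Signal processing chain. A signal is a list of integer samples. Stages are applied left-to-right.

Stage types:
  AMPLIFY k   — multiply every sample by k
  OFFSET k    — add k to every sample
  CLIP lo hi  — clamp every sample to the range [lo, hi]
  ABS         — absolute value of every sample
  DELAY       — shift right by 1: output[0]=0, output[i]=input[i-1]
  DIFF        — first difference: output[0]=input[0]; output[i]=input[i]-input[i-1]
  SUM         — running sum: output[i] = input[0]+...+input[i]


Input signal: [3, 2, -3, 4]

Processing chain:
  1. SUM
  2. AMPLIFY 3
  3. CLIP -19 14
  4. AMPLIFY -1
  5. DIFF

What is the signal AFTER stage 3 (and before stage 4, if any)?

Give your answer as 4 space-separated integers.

Answer: 9 14 6 14

Derivation:
Input: [3, 2, -3, 4]
Stage 1 (SUM): sum[0..0]=3, sum[0..1]=5, sum[0..2]=2, sum[0..3]=6 -> [3, 5, 2, 6]
Stage 2 (AMPLIFY 3): 3*3=9, 5*3=15, 2*3=6, 6*3=18 -> [9, 15, 6, 18]
Stage 3 (CLIP -19 14): clip(9,-19,14)=9, clip(15,-19,14)=14, clip(6,-19,14)=6, clip(18,-19,14)=14 -> [9, 14, 6, 14]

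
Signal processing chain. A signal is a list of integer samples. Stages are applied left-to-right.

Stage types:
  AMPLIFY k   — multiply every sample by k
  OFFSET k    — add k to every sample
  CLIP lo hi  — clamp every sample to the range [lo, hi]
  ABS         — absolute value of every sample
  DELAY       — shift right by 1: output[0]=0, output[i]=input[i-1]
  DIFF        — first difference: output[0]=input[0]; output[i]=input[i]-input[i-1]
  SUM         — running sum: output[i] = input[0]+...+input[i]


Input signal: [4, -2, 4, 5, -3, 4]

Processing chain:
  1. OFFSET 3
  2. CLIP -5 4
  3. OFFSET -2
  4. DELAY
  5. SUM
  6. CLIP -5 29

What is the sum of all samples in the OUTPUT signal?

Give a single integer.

Input: [4, -2, 4, 5, -3, 4]
Stage 1 (OFFSET 3): 4+3=7, -2+3=1, 4+3=7, 5+3=8, -3+3=0, 4+3=7 -> [7, 1, 7, 8, 0, 7]
Stage 2 (CLIP -5 4): clip(7,-5,4)=4, clip(1,-5,4)=1, clip(7,-5,4)=4, clip(8,-5,4)=4, clip(0,-5,4)=0, clip(7,-5,4)=4 -> [4, 1, 4, 4, 0, 4]
Stage 3 (OFFSET -2): 4+-2=2, 1+-2=-1, 4+-2=2, 4+-2=2, 0+-2=-2, 4+-2=2 -> [2, -1, 2, 2, -2, 2]
Stage 4 (DELAY): [0, 2, -1, 2, 2, -2] = [0, 2, -1, 2, 2, -2] -> [0, 2, -1, 2, 2, -2]
Stage 5 (SUM): sum[0..0]=0, sum[0..1]=2, sum[0..2]=1, sum[0..3]=3, sum[0..4]=5, sum[0..5]=3 -> [0, 2, 1, 3, 5, 3]
Stage 6 (CLIP -5 29): clip(0,-5,29)=0, clip(2,-5,29)=2, clip(1,-5,29)=1, clip(3,-5,29)=3, clip(5,-5,29)=5, clip(3,-5,29)=3 -> [0, 2, 1, 3, 5, 3]
Output sum: 14

Answer: 14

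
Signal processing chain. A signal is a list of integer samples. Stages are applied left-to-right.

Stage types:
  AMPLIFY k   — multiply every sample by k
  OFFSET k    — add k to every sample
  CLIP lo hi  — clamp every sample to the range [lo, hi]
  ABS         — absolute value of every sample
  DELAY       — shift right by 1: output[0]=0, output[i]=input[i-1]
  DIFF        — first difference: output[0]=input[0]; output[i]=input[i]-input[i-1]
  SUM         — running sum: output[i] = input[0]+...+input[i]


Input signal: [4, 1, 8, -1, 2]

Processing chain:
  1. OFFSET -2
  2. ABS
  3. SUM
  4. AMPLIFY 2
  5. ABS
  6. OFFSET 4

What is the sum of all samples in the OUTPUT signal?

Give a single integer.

Answer: 96

Derivation:
Input: [4, 1, 8, -1, 2]
Stage 1 (OFFSET -2): 4+-2=2, 1+-2=-1, 8+-2=6, -1+-2=-3, 2+-2=0 -> [2, -1, 6, -3, 0]
Stage 2 (ABS): |2|=2, |-1|=1, |6|=6, |-3|=3, |0|=0 -> [2, 1, 6, 3, 0]
Stage 3 (SUM): sum[0..0]=2, sum[0..1]=3, sum[0..2]=9, sum[0..3]=12, sum[0..4]=12 -> [2, 3, 9, 12, 12]
Stage 4 (AMPLIFY 2): 2*2=4, 3*2=6, 9*2=18, 12*2=24, 12*2=24 -> [4, 6, 18, 24, 24]
Stage 5 (ABS): |4|=4, |6|=6, |18|=18, |24|=24, |24|=24 -> [4, 6, 18, 24, 24]
Stage 6 (OFFSET 4): 4+4=8, 6+4=10, 18+4=22, 24+4=28, 24+4=28 -> [8, 10, 22, 28, 28]
Output sum: 96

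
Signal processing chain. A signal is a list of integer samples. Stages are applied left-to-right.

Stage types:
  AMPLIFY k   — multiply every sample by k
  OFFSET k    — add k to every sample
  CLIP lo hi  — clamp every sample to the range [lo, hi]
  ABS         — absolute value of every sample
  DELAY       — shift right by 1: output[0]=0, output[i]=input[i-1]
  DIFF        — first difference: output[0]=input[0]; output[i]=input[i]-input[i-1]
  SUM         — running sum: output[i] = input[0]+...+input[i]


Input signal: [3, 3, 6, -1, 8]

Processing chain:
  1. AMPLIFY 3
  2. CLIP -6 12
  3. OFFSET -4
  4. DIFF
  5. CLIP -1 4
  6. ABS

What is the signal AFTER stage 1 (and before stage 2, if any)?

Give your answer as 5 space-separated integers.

Input: [3, 3, 6, -1, 8]
Stage 1 (AMPLIFY 3): 3*3=9, 3*3=9, 6*3=18, -1*3=-3, 8*3=24 -> [9, 9, 18, -3, 24]

Answer: 9 9 18 -3 24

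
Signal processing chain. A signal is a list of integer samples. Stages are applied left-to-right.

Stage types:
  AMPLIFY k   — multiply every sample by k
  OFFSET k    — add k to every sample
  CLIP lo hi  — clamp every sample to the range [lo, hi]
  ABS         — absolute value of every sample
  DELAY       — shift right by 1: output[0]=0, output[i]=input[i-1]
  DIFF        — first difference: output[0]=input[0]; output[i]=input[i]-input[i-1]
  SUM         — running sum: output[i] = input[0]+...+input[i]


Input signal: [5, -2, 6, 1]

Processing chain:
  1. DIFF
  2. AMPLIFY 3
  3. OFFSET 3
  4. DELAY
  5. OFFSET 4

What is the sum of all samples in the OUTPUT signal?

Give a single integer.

Answer: 43

Derivation:
Input: [5, -2, 6, 1]
Stage 1 (DIFF): s[0]=5, -2-5=-7, 6--2=8, 1-6=-5 -> [5, -7, 8, -5]
Stage 2 (AMPLIFY 3): 5*3=15, -7*3=-21, 8*3=24, -5*3=-15 -> [15, -21, 24, -15]
Stage 3 (OFFSET 3): 15+3=18, -21+3=-18, 24+3=27, -15+3=-12 -> [18, -18, 27, -12]
Stage 4 (DELAY): [0, 18, -18, 27] = [0, 18, -18, 27] -> [0, 18, -18, 27]
Stage 5 (OFFSET 4): 0+4=4, 18+4=22, -18+4=-14, 27+4=31 -> [4, 22, -14, 31]
Output sum: 43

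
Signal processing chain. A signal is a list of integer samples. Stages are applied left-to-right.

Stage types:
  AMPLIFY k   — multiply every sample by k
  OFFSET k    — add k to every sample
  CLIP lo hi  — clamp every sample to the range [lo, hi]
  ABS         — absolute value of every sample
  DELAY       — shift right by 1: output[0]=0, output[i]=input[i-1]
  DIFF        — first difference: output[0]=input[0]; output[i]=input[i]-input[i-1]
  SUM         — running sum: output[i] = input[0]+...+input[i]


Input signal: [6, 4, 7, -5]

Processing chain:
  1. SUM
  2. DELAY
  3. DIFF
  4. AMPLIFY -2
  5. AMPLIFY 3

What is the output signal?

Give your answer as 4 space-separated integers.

Answer: 0 -36 -24 -42

Derivation:
Input: [6, 4, 7, -5]
Stage 1 (SUM): sum[0..0]=6, sum[0..1]=10, sum[0..2]=17, sum[0..3]=12 -> [6, 10, 17, 12]
Stage 2 (DELAY): [0, 6, 10, 17] = [0, 6, 10, 17] -> [0, 6, 10, 17]
Stage 3 (DIFF): s[0]=0, 6-0=6, 10-6=4, 17-10=7 -> [0, 6, 4, 7]
Stage 4 (AMPLIFY -2): 0*-2=0, 6*-2=-12, 4*-2=-8, 7*-2=-14 -> [0, -12, -8, -14]
Stage 5 (AMPLIFY 3): 0*3=0, -12*3=-36, -8*3=-24, -14*3=-42 -> [0, -36, -24, -42]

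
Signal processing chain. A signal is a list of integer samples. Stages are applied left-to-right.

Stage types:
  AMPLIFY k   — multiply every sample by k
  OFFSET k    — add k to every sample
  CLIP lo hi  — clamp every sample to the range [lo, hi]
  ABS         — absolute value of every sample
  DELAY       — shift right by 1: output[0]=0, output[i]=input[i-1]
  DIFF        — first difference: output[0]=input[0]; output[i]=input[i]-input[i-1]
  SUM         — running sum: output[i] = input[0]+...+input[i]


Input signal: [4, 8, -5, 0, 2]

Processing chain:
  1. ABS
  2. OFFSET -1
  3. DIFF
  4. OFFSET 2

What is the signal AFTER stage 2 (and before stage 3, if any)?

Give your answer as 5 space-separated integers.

Input: [4, 8, -5, 0, 2]
Stage 1 (ABS): |4|=4, |8|=8, |-5|=5, |0|=0, |2|=2 -> [4, 8, 5, 0, 2]
Stage 2 (OFFSET -1): 4+-1=3, 8+-1=7, 5+-1=4, 0+-1=-1, 2+-1=1 -> [3, 7, 4, -1, 1]

Answer: 3 7 4 -1 1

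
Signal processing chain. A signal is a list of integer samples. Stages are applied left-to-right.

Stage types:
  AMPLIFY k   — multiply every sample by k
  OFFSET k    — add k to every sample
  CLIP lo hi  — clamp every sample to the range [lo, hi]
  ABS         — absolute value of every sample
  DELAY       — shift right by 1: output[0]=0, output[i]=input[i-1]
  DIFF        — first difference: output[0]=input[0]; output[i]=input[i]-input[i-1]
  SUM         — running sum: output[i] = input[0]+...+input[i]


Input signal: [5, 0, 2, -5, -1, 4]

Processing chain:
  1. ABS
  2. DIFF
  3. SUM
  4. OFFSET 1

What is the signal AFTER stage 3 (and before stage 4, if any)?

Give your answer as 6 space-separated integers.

Input: [5, 0, 2, -5, -1, 4]
Stage 1 (ABS): |5|=5, |0|=0, |2|=2, |-5|=5, |-1|=1, |4|=4 -> [5, 0, 2, 5, 1, 4]
Stage 2 (DIFF): s[0]=5, 0-5=-5, 2-0=2, 5-2=3, 1-5=-4, 4-1=3 -> [5, -5, 2, 3, -4, 3]
Stage 3 (SUM): sum[0..0]=5, sum[0..1]=0, sum[0..2]=2, sum[0..3]=5, sum[0..4]=1, sum[0..5]=4 -> [5, 0, 2, 5, 1, 4]

Answer: 5 0 2 5 1 4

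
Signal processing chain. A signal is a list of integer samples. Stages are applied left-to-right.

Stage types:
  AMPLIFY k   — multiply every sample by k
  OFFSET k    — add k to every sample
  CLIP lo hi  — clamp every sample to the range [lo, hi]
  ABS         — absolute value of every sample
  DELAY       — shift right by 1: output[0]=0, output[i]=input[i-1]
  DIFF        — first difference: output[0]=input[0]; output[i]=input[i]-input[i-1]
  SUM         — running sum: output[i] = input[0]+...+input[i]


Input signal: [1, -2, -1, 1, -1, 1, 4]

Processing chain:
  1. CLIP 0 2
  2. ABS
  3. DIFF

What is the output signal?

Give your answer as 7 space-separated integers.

Answer: 1 -1 0 1 -1 1 1

Derivation:
Input: [1, -2, -1, 1, -1, 1, 4]
Stage 1 (CLIP 0 2): clip(1,0,2)=1, clip(-2,0,2)=0, clip(-1,0,2)=0, clip(1,0,2)=1, clip(-1,0,2)=0, clip(1,0,2)=1, clip(4,0,2)=2 -> [1, 0, 0, 1, 0, 1, 2]
Stage 2 (ABS): |1|=1, |0|=0, |0|=0, |1|=1, |0|=0, |1|=1, |2|=2 -> [1, 0, 0, 1, 0, 1, 2]
Stage 3 (DIFF): s[0]=1, 0-1=-1, 0-0=0, 1-0=1, 0-1=-1, 1-0=1, 2-1=1 -> [1, -1, 0, 1, -1, 1, 1]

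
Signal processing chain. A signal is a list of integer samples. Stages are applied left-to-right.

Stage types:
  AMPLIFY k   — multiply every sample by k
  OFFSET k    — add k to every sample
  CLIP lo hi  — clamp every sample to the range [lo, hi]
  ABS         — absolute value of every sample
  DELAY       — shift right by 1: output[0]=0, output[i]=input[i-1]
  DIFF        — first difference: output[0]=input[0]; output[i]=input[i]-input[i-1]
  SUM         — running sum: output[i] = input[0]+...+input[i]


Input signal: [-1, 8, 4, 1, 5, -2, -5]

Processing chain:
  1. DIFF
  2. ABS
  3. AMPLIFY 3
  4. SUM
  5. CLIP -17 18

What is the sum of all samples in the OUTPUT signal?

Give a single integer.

Answer: 111

Derivation:
Input: [-1, 8, 4, 1, 5, -2, -5]
Stage 1 (DIFF): s[0]=-1, 8--1=9, 4-8=-4, 1-4=-3, 5-1=4, -2-5=-7, -5--2=-3 -> [-1, 9, -4, -3, 4, -7, -3]
Stage 2 (ABS): |-1|=1, |9|=9, |-4|=4, |-3|=3, |4|=4, |-7|=7, |-3|=3 -> [1, 9, 4, 3, 4, 7, 3]
Stage 3 (AMPLIFY 3): 1*3=3, 9*3=27, 4*3=12, 3*3=9, 4*3=12, 7*3=21, 3*3=9 -> [3, 27, 12, 9, 12, 21, 9]
Stage 4 (SUM): sum[0..0]=3, sum[0..1]=30, sum[0..2]=42, sum[0..3]=51, sum[0..4]=63, sum[0..5]=84, sum[0..6]=93 -> [3, 30, 42, 51, 63, 84, 93]
Stage 5 (CLIP -17 18): clip(3,-17,18)=3, clip(30,-17,18)=18, clip(42,-17,18)=18, clip(51,-17,18)=18, clip(63,-17,18)=18, clip(84,-17,18)=18, clip(93,-17,18)=18 -> [3, 18, 18, 18, 18, 18, 18]
Output sum: 111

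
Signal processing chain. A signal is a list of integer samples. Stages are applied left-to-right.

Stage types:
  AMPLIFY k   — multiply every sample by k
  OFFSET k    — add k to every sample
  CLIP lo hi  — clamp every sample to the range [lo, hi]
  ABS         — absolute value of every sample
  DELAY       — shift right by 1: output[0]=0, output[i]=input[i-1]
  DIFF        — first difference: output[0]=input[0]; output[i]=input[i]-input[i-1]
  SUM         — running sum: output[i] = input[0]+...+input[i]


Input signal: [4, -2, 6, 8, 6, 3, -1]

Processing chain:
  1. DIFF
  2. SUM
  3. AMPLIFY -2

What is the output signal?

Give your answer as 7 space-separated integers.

Answer: -8 4 -12 -16 -12 -6 2

Derivation:
Input: [4, -2, 6, 8, 6, 3, -1]
Stage 1 (DIFF): s[0]=4, -2-4=-6, 6--2=8, 8-6=2, 6-8=-2, 3-6=-3, -1-3=-4 -> [4, -6, 8, 2, -2, -3, -4]
Stage 2 (SUM): sum[0..0]=4, sum[0..1]=-2, sum[0..2]=6, sum[0..3]=8, sum[0..4]=6, sum[0..5]=3, sum[0..6]=-1 -> [4, -2, 6, 8, 6, 3, -1]
Stage 3 (AMPLIFY -2): 4*-2=-8, -2*-2=4, 6*-2=-12, 8*-2=-16, 6*-2=-12, 3*-2=-6, -1*-2=2 -> [-8, 4, -12, -16, -12, -6, 2]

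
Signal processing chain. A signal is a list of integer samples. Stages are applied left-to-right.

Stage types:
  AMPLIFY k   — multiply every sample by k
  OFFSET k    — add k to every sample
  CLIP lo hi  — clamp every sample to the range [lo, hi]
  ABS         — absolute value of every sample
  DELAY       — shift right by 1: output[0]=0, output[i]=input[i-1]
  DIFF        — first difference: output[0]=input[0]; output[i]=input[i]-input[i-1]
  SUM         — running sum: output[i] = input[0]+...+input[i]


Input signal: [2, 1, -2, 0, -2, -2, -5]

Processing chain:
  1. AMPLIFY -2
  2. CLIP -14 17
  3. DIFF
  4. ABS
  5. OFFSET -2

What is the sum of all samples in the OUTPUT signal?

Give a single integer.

Input: [2, 1, -2, 0, -2, -2, -5]
Stage 1 (AMPLIFY -2): 2*-2=-4, 1*-2=-2, -2*-2=4, 0*-2=0, -2*-2=4, -2*-2=4, -5*-2=10 -> [-4, -2, 4, 0, 4, 4, 10]
Stage 2 (CLIP -14 17): clip(-4,-14,17)=-4, clip(-2,-14,17)=-2, clip(4,-14,17)=4, clip(0,-14,17)=0, clip(4,-14,17)=4, clip(4,-14,17)=4, clip(10,-14,17)=10 -> [-4, -2, 4, 0, 4, 4, 10]
Stage 3 (DIFF): s[0]=-4, -2--4=2, 4--2=6, 0-4=-4, 4-0=4, 4-4=0, 10-4=6 -> [-4, 2, 6, -4, 4, 0, 6]
Stage 4 (ABS): |-4|=4, |2|=2, |6|=6, |-4|=4, |4|=4, |0|=0, |6|=6 -> [4, 2, 6, 4, 4, 0, 6]
Stage 5 (OFFSET -2): 4+-2=2, 2+-2=0, 6+-2=4, 4+-2=2, 4+-2=2, 0+-2=-2, 6+-2=4 -> [2, 0, 4, 2, 2, -2, 4]
Output sum: 12

Answer: 12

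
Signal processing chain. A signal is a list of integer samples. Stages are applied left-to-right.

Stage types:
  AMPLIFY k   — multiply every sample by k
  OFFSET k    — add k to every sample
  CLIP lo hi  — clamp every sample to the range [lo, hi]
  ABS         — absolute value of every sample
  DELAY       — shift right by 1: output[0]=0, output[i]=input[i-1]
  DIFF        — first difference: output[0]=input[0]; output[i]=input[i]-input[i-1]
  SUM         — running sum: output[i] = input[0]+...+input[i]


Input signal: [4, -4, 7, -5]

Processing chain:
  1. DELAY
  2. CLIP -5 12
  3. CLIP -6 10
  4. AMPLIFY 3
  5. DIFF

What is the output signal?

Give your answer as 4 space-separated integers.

Answer: 0 12 -24 33

Derivation:
Input: [4, -4, 7, -5]
Stage 1 (DELAY): [0, 4, -4, 7] = [0, 4, -4, 7] -> [0, 4, -4, 7]
Stage 2 (CLIP -5 12): clip(0,-5,12)=0, clip(4,-5,12)=4, clip(-4,-5,12)=-4, clip(7,-5,12)=7 -> [0, 4, -4, 7]
Stage 3 (CLIP -6 10): clip(0,-6,10)=0, clip(4,-6,10)=4, clip(-4,-6,10)=-4, clip(7,-6,10)=7 -> [0, 4, -4, 7]
Stage 4 (AMPLIFY 3): 0*3=0, 4*3=12, -4*3=-12, 7*3=21 -> [0, 12, -12, 21]
Stage 5 (DIFF): s[0]=0, 12-0=12, -12-12=-24, 21--12=33 -> [0, 12, -24, 33]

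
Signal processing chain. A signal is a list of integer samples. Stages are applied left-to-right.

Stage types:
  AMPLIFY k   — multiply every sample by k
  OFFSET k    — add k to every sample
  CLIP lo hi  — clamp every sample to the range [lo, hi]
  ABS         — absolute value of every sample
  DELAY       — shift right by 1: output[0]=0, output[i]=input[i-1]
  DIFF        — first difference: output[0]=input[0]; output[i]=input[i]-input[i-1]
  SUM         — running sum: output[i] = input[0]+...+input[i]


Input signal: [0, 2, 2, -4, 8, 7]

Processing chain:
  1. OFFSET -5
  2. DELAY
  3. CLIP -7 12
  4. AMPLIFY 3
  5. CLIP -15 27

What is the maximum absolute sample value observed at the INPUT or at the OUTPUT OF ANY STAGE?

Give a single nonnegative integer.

Answer: 21

Derivation:
Input: [0, 2, 2, -4, 8, 7] (max |s|=8)
Stage 1 (OFFSET -5): 0+-5=-5, 2+-5=-3, 2+-5=-3, -4+-5=-9, 8+-5=3, 7+-5=2 -> [-5, -3, -3, -9, 3, 2] (max |s|=9)
Stage 2 (DELAY): [0, -5, -3, -3, -9, 3] = [0, -5, -3, -3, -9, 3] -> [0, -5, -3, -3, -9, 3] (max |s|=9)
Stage 3 (CLIP -7 12): clip(0,-7,12)=0, clip(-5,-7,12)=-5, clip(-3,-7,12)=-3, clip(-3,-7,12)=-3, clip(-9,-7,12)=-7, clip(3,-7,12)=3 -> [0, -5, -3, -3, -7, 3] (max |s|=7)
Stage 4 (AMPLIFY 3): 0*3=0, -5*3=-15, -3*3=-9, -3*3=-9, -7*3=-21, 3*3=9 -> [0, -15, -9, -9, -21, 9] (max |s|=21)
Stage 5 (CLIP -15 27): clip(0,-15,27)=0, clip(-15,-15,27)=-15, clip(-9,-15,27)=-9, clip(-9,-15,27)=-9, clip(-21,-15,27)=-15, clip(9,-15,27)=9 -> [0, -15, -9, -9, -15, 9] (max |s|=15)
Overall max amplitude: 21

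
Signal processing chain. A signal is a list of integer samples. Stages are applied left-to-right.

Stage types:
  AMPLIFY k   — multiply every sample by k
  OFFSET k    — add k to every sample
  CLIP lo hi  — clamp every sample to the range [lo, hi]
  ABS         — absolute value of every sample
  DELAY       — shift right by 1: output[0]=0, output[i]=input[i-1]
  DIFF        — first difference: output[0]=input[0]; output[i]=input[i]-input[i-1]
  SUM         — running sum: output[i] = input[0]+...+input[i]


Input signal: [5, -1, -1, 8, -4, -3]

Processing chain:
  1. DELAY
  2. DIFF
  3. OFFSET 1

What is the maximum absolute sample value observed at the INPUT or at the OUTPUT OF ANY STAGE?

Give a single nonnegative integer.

Answer: 12

Derivation:
Input: [5, -1, -1, 8, -4, -3] (max |s|=8)
Stage 1 (DELAY): [0, 5, -1, -1, 8, -4] = [0, 5, -1, -1, 8, -4] -> [0, 5, -1, -1, 8, -4] (max |s|=8)
Stage 2 (DIFF): s[0]=0, 5-0=5, -1-5=-6, -1--1=0, 8--1=9, -4-8=-12 -> [0, 5, -6, 0, 9, -12] (max |s|=12)
Stage 3 (OFFSET 1): 0+1=1, 5+1=6, -6+1=-5, 0+1=1, 9+1=10, -12+1=-11 -> [1, 6, -5, 1, 10, -11] (max |s|=11)
Overall max amplitude: 12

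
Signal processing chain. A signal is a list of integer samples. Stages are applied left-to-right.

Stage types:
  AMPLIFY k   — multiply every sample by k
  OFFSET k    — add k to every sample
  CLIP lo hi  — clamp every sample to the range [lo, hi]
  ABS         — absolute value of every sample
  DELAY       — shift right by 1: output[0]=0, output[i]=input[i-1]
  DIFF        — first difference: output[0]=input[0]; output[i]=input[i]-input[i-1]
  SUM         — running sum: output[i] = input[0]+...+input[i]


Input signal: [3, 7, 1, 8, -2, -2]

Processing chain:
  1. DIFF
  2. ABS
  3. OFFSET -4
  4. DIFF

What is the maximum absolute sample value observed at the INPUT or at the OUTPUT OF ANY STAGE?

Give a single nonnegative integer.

Input: [3, 7, 1, 8, -2, -2] (max |s|=8)
Stage 1 (DIFF): s[0]=3, 7-3=4, 1-7=-6, 8-1=7, -2-8=-10, -2--2=0 -> [3, 4, -6, 7, -10, 0] (max |s|=10)
Stage 2 (ABS): |3|=3, |4|=4, |-6|=6, |7|=7, |-10|=10, |0|=0 -> [3, 4, 6, 7, 10, 0] (max |s|=10)
Stage 3 (OFFSET -4): 3+-4=-1, 4+-4=0, 6+-4=2, 7+-4=3, 10+-4=6, 0+-4=-4 -> [-1, 0, 2, 3, 6, -4] (max |s|=6)
Stage 4 (DIFF): s[0]=-1, 0--1=1, 2-0=2, 3-2=1, 6-3=3, -4-6=-10 -> [-1, 1, 2, 1, 3, -10] (max |s|=10)
Overall max amplitude: 10

Answer: 10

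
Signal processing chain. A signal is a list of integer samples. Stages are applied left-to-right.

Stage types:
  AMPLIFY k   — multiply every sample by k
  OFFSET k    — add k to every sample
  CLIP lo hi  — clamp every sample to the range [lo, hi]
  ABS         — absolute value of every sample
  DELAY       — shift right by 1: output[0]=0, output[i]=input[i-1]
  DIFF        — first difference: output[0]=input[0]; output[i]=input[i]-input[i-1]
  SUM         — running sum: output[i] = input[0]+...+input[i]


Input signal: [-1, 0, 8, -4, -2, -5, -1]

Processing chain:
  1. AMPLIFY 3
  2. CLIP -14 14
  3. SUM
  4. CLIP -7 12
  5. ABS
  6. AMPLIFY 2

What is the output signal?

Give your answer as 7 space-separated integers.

Input: [-1, 0, 8, -4, -2, -5, -1]
Stage 1 (AMPLIFY 3): -1*3=-3, 0*3=0, 8*3=24, -4*3=-12, -2*3=-6, -5*3=-15, -1*3=-3 -> [-3, 0, 24, -12, -6, -15, -3]
Stage 2 (CLIP -14 14): clip(-3,-14,14)=-3, clip(0,-14,14)=0, clip(24,-14,14)=14, clip(-12,-14,14)=-12, clip(-6,-14,14)=-6, clip(-15,-14,14)=-14, clip(-3,-14,14)=-3 -> [-3, 0, 14, -12, -6, -14, -3]
Stage 3 (SUM): sum[0..0]=-3, sum[0..1]=-3, sum[0..2]=11, sum[0..3]=-1, sum[0..4]=-7, sum[0..5]=-21, sum[0..6]=-24 -> [-3, -3, 11, -1, -7, -21, -24]
Stage 4 (CLIP -7 12): clip(-3,-7,12)=-3, clip(-3,-7,12)=-3, clip(11,-7,12)=11, clip(-1,-7,12)=-1, clip(-7,-7,12)=-7, clip(-21,-7,12)=-7, clip(-24,-7,12)=-7 -> [-3, -3, 11, -1, -7, -7, -7]
Stage 5 (ABS): |-3|=3, |-3|=3, |11|=11, |-1|=1, |-7|=7, |-7|=7, |-7|=7 -> [3, 3, 11, 1, 7, 7, 7]
Stage 6 (AMPLIFY 2): 3*2=6, 3*2=6, 11*2=22, 1*2=2, 7*2=14, 7*2=14, 7*2=14 -> [6, 6, 22, 2, 14, 14, 14]

Answer: 6 6 22 2 14 14 14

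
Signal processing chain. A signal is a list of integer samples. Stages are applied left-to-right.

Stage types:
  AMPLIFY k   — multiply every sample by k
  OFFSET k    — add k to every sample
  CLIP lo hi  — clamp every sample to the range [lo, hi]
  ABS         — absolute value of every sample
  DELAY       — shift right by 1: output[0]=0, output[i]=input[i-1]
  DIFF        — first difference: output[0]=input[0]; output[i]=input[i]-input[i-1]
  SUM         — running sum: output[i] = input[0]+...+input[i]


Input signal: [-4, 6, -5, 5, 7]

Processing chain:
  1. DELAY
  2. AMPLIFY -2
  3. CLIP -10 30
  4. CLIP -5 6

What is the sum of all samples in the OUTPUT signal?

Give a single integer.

Answer: 2

Derivation:
Input: [-4, 6, -5, 5, 7]
Stage 1 (DELAY): [0, -4, 6, -5, 5] = [0, -4, 6, -5, 5] -> [0, -4, 6, -5, 5]
Stage 2 (AMPLIFY -2): 0*-2=0, -4*-2=8, 6*-2=-12, -5*-2=10, 5*-2=-10 -> [0, 8, -12, 10, -10]
Stage 3 (CLIP -10 30): clip(0,-10,30)=0, clip(8,-10,30)=8, clip(-12,-10,30)=-10, clip(10,-10,30)=10, clip(-10,-10,30)=-10 -> [0, 8, -10, 10, -10]
Stage 4 (CLIP -5 6): clip(0,-5,6)=0, clip(8,-5,6)=6, clip(-10,-5,6)=-5, clip(10,-5,6)=6, clip(-10,-5,6)=-5 -> [0, 6, -5, 6, -5]
Output sum: 2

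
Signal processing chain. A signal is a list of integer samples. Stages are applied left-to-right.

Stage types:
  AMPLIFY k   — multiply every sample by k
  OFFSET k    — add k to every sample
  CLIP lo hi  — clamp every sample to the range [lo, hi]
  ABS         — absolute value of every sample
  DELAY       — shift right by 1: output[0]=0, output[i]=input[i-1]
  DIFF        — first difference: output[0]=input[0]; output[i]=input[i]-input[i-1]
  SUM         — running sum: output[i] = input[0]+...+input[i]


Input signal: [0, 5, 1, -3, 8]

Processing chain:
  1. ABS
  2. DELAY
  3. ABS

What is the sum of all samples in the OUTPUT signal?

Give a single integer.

Answer: 9

Derivation:
Input: [0, 5, 1, -3, 8]
Stage 1 (ABS): |0|=0, |5|=5, |1|=1, |-3|=3, |8|=8 -> [0, 5, 1, 3, 8]
Stage 2 (DELAY): [0, 0, 5, 1, 3] = [0, 0, 5, 1, 3] -> [0, 0, 5, 1, 3]
Stage 3 (ABS): |0|=0, |0|=0, |5|=5, |1|=1, |3|=3 -> [0, 0, 5, 1, 3]
Output sum: 9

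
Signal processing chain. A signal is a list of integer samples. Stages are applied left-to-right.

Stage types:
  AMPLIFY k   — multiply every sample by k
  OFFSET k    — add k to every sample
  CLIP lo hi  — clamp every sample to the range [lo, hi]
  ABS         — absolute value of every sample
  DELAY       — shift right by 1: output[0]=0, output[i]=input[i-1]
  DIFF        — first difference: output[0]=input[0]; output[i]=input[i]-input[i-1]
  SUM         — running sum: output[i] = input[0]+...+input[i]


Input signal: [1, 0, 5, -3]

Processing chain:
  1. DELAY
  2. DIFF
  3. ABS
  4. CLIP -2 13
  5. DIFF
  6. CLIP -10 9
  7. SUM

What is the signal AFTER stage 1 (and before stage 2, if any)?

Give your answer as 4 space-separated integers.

Answer: 0 1 0 5

Derivation:
Input: [1, 0, 5, -3]
Stage 1 (DELAY): [0, 1, 0, 5] = [0, 1, 0, 5] -> [0, 1, 0, 5]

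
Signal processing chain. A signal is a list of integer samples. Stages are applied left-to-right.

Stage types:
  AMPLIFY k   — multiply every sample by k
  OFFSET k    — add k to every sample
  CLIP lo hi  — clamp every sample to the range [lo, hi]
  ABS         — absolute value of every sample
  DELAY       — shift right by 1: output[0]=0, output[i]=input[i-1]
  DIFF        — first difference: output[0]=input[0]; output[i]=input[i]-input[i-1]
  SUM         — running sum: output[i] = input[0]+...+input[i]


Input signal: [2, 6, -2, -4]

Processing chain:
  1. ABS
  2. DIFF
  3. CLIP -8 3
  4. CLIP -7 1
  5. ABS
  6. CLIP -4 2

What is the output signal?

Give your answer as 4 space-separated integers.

Input: [2, 6, -2, -4]
Stage 1 (ABS): |2|=2, |6|=6, |-2|=2, |-4|=4 -> [2, 6, 2, 4]
Stage 2 (DIFF): s[0]=2, 6-2=4, 2-6=-4, 4-2=2 -> [2, 4, -4, 2]
Stage 3 (CLIP -8 3): clip(2,-8,3)=2, clip(4,-8,3)=3, clip(-4,-8,3)=-4, clip(2,-8,3)=2 -> [2, 3, -4, 2]
Stage 4 (CLIP -7 1): clip(2,-7,1)=1, clip(3,-7,1)=1, clip(-4,-7,1)=-4, clip(2,-7,1)=1 -> [1, 1, -4, 1]
Stage 5 (ABS): |1|=1, |1|=1, |-4|=4, |1|=1 -> [1, 1, 4, 1]
Stage 6 (CLIP -4 2): clip(1,-4,2)=1, clip(1,-4,2)=1, clip(4,-4,2)=2, clip(1,-4,2)=1 -> [1, 1, 2, 1]

Answer: 1 1 2 1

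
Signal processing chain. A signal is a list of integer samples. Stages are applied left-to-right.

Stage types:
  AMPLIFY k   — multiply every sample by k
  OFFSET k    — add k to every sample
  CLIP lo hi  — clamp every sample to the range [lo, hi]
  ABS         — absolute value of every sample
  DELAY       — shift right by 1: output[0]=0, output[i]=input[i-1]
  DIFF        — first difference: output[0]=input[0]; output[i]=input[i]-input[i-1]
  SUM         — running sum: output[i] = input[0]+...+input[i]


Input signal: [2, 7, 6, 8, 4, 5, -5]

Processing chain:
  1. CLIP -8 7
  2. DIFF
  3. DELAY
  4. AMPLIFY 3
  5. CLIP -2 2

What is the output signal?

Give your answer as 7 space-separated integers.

Input: [2, 7, 6, 8, 4, 5, -5]
Stage 1 (CLIP -8 7): clip(2,-8,7)=2, clip(7,-8,7)=7, clip(6,-8,7)=6, clip(8,-8,7)=7, clip(4,-8,7)=4, clip(5,-8,7)=5, clip(-5,-8,7)=-5 -> [2, 7, 6, 7, 4, 5, -5]
Stage 2 (DIFF): s[0]=2, 7-2=5, 6-7=-1, 7-6=1, 4-7=-3, 5-4=1, -5-5=-10 -> [2, 5, -1, 1, -3, 1, -10]
Stage 3 (DELAY): [0, 2, 5, -1, 1, -3, 1] = [0, 2, 5, -1, 1, -3, 1] -> [0, 2, 5, -1, 1, -3, 1]
Stage 4 (AMPLIFY 3): 0*3=0, 2*3=6, 5*3=15, -1*3=-3, 1*3=3, -3*3=-9, 1*3=3 -> [0, 6, 15, -3, 3, -9, 3]
Stage 5 (CLIP -2 2): clip(0,-2,2)=0, clip(6,-2,2)=2, clip(15,-2,2)=2, clip(-3,-2,2)=-2, clip(3,-2,2)=2, clip(-9,-2,2)=-2, clip(3,-2,2)=2 -> [0, 2, 2, -2, 2, -2, 2]

Answer: 0 2 2 -2 2 -2 2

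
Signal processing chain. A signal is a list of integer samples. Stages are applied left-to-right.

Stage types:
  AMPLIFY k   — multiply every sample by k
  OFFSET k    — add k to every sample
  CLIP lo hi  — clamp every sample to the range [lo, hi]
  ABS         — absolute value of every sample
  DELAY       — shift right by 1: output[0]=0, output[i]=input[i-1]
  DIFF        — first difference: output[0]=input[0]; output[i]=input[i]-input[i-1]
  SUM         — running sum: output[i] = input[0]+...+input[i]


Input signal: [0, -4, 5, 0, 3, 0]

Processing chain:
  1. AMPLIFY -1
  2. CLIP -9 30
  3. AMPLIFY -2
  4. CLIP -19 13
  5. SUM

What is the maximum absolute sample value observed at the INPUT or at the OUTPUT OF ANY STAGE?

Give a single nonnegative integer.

Input: [0, -4, 5, 0, 3, 0] (max |s|=5)
Stage 1 (AMPLIFY -1): 0*-1=0, -4*-1=4, 5*-1=-5, 0*-1=0, 3*-1=-3, 0*-1=0 -> [0, 4, -5, 0, -3, 0] (max |s|=5)
Stage 2 (CLIP -9 30): clip(0,-9,30)=0, clip(4,-9,30)=4, clip(-5,-9,30)=-5, clip(0,-9,30)=0, clip(-3,-9,30)=-3, clip(0,-9,30)=0 -> [0, 4, -5, 0, -3, 0] (max |s|=5)
Stage 3 (AMPLIFY -2): 0*-2=0, 4*-2=-8, -5*-2=10, 0*-2=0, -3*-2=6, 0*-2=0 -> [0, -8, 10, 0, 6, 0] (max |s|=10)
Stage 4 (CLIP -19 13): clip(0,-19,13)=0, clip(-8,-19,13)=-8, clip(10,-19,13)=10, clip(0,-19,13)=0, clip(6,-19,13)=6, clip(0,-19,13)=0 -> [0, -8, 10, 0, 6, 0] (max |s|=10)
Stage 5 (SUM): sum[0..0]=0, sum[0..1]=-8, sum[0..2]=2, sum[0..3]=2, sum[0..4]=8, sum[0..5]=8 -> [0, -8, 2, 2, 8, 8] (max |s|=8)
Overall max amplitude: 10

Answer: 10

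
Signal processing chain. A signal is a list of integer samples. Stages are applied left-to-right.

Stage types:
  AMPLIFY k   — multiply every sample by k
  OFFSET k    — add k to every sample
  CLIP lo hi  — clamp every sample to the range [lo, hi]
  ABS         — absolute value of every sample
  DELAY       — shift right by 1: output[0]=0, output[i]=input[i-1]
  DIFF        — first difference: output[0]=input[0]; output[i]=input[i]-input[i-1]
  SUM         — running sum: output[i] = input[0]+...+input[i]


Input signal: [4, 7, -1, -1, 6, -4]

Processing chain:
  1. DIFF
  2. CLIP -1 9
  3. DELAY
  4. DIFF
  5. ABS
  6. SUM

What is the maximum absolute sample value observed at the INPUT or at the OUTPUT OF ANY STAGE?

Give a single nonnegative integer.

Input: [4, 7, -1, -1, 6, -4] (max |s|=7)
Stage 1 (DIFF): s[0]=4, 7-4=3, -1-7=-8, -1--1=0, 6--1=7, -4-6=-10 -> [4, 3, -8, 0, 7, -10] (max |s|=10)
Stage 2 (CLIP -1 9): clip(4,-1,9)=4, clip(3,-1,9)=3, clip(-8,-1,9)=-1, clip(0,-1,9)=0, clip(7,-1,9)=7, clip(-10,-1,9)=-1 -> [4, 3, -1, 0, 7, -1] (max |s|=7)
Stage 3 (DELAY): [0, 4, 3, -1, 0, 7] = [0, 4, 3, -1, 0, 7] -> [0, 4, 3, -1, 0, 7] (max |s|=7)
Stage 4 (DIFF): s[0]=0, 4-0=4, 3-4=-1, -1-3=-4, 0--1=1, 7-0=7 -> [0, 4, -1, -4, 1, 7] (max |s|=7)
Stage 5 (ABS): |0|=0, |4|=4, |-1|=1, |-4|=4, |1|=1, |7|=7 -> [0, 4, 1, 4, 1, 7] (max |s|=7)
Stage 6 (SUM): sum[0..0]=0, sum[0..1]=4, sum[0..2]=5, sum[0..3]=9, sum[0..4]=10, sum[0..5]=17 -> [0, 4, 5, 9, 10, 17] (max |s|=17)
Overall max amplitude: 17

Answer: 17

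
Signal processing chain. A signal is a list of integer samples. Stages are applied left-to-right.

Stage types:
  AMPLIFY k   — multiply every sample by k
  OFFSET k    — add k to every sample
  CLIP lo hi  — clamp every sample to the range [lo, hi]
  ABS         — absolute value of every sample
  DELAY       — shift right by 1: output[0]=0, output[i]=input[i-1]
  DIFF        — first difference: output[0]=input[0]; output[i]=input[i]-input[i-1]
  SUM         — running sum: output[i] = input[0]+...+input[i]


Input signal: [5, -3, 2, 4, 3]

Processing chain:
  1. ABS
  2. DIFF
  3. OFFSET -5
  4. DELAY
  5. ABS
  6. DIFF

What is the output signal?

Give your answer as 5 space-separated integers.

Input: [5, -3, 2, 4, 3]
Stage 1 (ABS): |5|=5, |-3|=3, |2|=2, |4|=4, |3|=3 -> [5, 3, 2, 4, 3]
Stage 2 (DIFF): s[0]=5, 3-5=-2, 2-3=-1, 4-2=2, 3-4=-1 -> [5, -2, -1, 2, -1]
Stage 3 (OFFSET -5): 5+-5=0, -2+-5=-7, -1+-5=-6, 2+-5=-3, -1+-5=-6 -> [0, -7, -6, -3, -6]
Stage 4 (DELAY): [0, 0, -7, -6, -3] = [0, 0, -7, -6, -3] -> [0, 0, -7, -6, -3]
Stage 5 (ABS): |0|=0, |0|=0, |-7|=7, |-6|=6, |-3|=3 -> [0, 0, 7, 6, 3]
Stage 6 (DIFF): s[0]=0, 0-0=0, 7-0=7, 6-7=-1, 3-6=-3 -> [0, 0, 7, -1, -3]

Answer: 0 0 7 -1 -3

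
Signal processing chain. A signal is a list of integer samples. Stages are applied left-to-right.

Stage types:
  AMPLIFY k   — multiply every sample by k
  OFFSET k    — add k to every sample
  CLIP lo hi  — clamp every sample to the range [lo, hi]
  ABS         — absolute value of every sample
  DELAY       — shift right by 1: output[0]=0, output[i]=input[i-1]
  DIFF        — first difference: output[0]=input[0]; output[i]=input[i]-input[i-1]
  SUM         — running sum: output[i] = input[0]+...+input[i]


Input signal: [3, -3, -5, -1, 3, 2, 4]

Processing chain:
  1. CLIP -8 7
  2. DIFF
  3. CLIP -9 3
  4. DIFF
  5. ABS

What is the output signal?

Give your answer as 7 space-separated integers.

Answer: 3 9 4 5 0 4 3

Derivation:
Input: [3, -3, -5, -1, 3, 2, 4]
Stage 1 (CLIP -8 7): clip(3,-8,7)=3, clip(-3,-8,7)=-3, clip(-5,-8,7)=-5, clip(-1,-8,7)=-1, clip(3,-8,7)=3, clip(2,-8,7)=2, clip(4,-8,7)=4 -> [3, -3, -5, -1, 3, 2, 4]
Stage 2 (DIFF): s[0]=3, -3-3=-6, -5--3=-2, -1--5=4, 3--1=4, 2-3=-1, 4-2=2 -> [3, -6, -2, 4, 4, -1, 2]
Stage 3 (CLIP -9 3): clip(3,-9,3)=3, clip(-6,-9,3)=-6, clip(-2,-9,3)=-2, clip(4,-9,3)=3, clip(4,-9,3)=3, clip(-1,-9,3)=-1, clip(2,-9,3)=2 -> [3, -6, -2, 3, 3, -1, 2]
Stage 4 (DIFF): s[0]=3, -6-3=-9, -2--6=4, 3--2=5, 3-3=0, -1-3=-4, 2--1=3 -> [3, -9, 4, 5, 0, -4, 3]
Stage 5 (ABS): |3|=3, |-9|=9, |4|=4, |5|=5, |0|=0, |-4|=4, |3|=3 -> [3, 9, 4, 5, 0, 4, 3]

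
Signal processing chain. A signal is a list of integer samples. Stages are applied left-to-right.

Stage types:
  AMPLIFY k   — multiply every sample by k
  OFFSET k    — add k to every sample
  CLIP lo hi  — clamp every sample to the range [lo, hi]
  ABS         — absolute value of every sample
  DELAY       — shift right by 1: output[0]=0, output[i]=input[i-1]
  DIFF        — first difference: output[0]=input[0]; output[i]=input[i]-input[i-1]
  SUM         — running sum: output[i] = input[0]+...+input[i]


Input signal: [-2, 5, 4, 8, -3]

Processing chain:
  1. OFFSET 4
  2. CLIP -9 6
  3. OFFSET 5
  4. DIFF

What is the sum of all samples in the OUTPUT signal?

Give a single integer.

Input: [-2, 5, 4, 8, -3]
Stage 1 (OFFSET 4): -2+4=2, 5+4=9, 4+4=8, 8+4=12, -3+4=1 -> [2, 9, 8, 12, 1]
Stage 2 (CLIP -9 6): clip(2,-9,6)=2, clip(9,-9,6)=6, clip(8,-9,6)=6, clip(12,-9,6)=6, clip(1,-9,6)=1 -> [2, 6, 6, 6, 1]
Stage 3 (OFFSET 5): 2+5=7, 6+5=11, 6+5=11, 6+5=11, 1+5=6 -> [7, 11, 11, 11, 6]
Stage 4 (DIFF): s[0]=7, 11-7=4, 11-11=0, 11-11=0, 6-11=-5 -> [7, 4, 0, 0, -5]
Output sum: 6

Answer: 6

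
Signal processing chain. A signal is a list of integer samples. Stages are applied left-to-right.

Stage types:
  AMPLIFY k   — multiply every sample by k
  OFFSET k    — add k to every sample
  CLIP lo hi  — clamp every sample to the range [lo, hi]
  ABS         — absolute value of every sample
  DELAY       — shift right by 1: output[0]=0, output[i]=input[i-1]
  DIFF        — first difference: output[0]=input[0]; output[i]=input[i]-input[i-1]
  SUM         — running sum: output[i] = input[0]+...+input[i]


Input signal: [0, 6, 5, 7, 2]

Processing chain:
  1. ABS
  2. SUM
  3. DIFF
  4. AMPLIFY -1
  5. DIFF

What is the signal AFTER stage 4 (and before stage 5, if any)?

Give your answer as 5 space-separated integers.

Answer: 0 -6 -5 -7 -2

Derivation:
Input: [0, 6, 5, 7, 2]
Stage 1 (ABS): |0|=0, |6|=6, |5|=5, |7|=7, |2|=2 -> [0, 6, 5, 7, 2]
Stage 2 (SUM): sum[0..0]=0, sum[0..1]=6, sum[0..2]=11, sum[0..3]=18, sum[0..4]=20 -> [0, 6, 11, 18, 20]
Stage 3 (DIFF): s[0]=0, 6-0=6, 11-6=5, 18-11=7, 20-18=2 -> [0, 6, 5, 7, 2]
Stage 4 (AMPLIFY -1): 0*-1=0, 6*-1=-6, 5*-1=-5, 7*-1=-7, 2*-1=-2 -> [0, -6, -5, -7, -2]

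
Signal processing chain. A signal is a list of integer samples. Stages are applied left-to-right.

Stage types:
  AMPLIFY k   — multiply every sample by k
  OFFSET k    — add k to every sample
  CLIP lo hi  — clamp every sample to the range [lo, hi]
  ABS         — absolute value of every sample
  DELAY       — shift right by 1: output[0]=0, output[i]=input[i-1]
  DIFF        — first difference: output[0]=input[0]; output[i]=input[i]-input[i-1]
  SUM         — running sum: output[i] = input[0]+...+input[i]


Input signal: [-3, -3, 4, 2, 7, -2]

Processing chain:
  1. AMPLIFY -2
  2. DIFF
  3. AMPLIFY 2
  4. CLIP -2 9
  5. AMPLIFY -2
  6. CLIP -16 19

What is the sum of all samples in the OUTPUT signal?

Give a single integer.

Answer: -40

Derivation:
Input: [-3, -3, 4, 2, 7, -2]
Stage 1 (AMPLIFY -2): -3*-2=6, -3*-2=6, 4*-2=-8, 2*-2=-4, 7*-2=-14, -2*-2=4 -> [6, 6, -8, -4, -14, 4]
Stage 2 (DIFF): s[0]=6, 6-6=0, -8-6=-14, -4--8=4, -14--4=-10, 4--14=18 -> [6, 0, -14, 4, -10, 18]
Stage 3 (AMPLIFY 2): 6*2=12, 0*2=0, -14*2=-28, 4*2=8, -10*2=-20, 18*2=36 -> [12, 0, -28, 8, -20, 36]
Stage 4 (CLIP -2 9): clip(12,-2,9)=9, clip(0,-2,9)=0, clip(-28,-2,9)=-2, clip(8,-2,9)=8, clip(-20,-2,9)=-2, clip(36,-2,9)=9 -> [9, 0, -2, 8, -2, 9]
Stage 5 (AMPLIFY -2): 9*-2=-18, 0*-2=0, -2*-2=4, 8*-2=-16, -2*-2=4, 9*-2=-18 -> [-18, 0, 4, -16, 4, -18]
Stage 6 (CLIP -16 19): clip(-18,-16,19)=-16, clip(0,-16,19)=0, clip(4,-16,19)=4, clip(-16,-16,19)=-16, clip(4,-16,19)=4, clip(-18,-16,19)=-16 -> [-16, 0, 4, -16, 4, -16]
Output sum: -40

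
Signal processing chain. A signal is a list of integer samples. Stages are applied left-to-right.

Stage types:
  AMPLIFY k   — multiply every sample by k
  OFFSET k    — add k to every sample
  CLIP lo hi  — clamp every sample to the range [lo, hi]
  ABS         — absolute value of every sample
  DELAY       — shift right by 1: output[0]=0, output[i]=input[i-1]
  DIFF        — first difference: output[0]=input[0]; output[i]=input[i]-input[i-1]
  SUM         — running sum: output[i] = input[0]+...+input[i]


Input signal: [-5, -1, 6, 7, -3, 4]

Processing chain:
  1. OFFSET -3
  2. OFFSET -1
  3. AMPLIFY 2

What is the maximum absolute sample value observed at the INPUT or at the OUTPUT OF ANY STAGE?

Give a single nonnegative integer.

Input: [-5, -1, 6, 7, -3, 4] (max |s|=7)
Stage 1 (OFFSET -3): -5+-3=-8, -1+-3=-4, 6+-3=3, 7+-3=4, -3+-3=-6, 4+-3=1 -> [-8, -4, 3, 4, -6, 1] (max |s|=8)
Stage 2 (OFFSET -1): -8+-1=-9, -4+-1=-5, 3+-1=2, 4+-1=3, -6+-1=-7, 1+-1=0 -> [-9, -5, 2, 3, -7, 0] (max |s|=9)
Stage 3 (AMPLIFY 2): -9*2=-18, -5*2=-10, 2*2=4, 3*2=6, -7*2=-14, 0*2=0 -> [-18, -10, 4, 6, -14, 0] (max |s|=18)
Overall max amplitude: 18

Answer: 18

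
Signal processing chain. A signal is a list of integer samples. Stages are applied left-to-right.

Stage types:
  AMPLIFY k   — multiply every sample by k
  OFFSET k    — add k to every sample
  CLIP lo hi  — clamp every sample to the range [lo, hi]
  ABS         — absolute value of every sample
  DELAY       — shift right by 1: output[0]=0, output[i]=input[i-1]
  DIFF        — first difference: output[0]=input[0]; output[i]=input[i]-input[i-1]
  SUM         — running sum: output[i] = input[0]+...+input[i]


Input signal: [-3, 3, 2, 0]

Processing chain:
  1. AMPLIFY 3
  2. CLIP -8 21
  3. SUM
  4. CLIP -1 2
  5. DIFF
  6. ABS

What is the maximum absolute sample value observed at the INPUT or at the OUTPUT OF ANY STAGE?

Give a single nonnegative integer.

Input: [-3, 3, 2, 0] (max |s|=3)
Stage 1 (AMPLIFY 3): -3*3=-9, 3*3=9, 2*3=6, 0*3=0 -> [-9, 9, 6, 0] (max |s|=9)
Stage 2 (CLIP -8 21): clip(-9,-8,21)=-8, clip(9,-8,21)=9, clip(6,-8,21)=6, clip(0,-8,21)=0 -> [-8, 9, 6, 0] (max |s|=9)
Stage 3 (SUM): sum[0..0]=-8, sum[0..1]=1, sum[0..2]=7, sum[0..3]=7 -> [-8, 1, 7, 7] (max |s|=8)
Stage 4 (CLIP -1 2): clip(-8,-1,2)=-1, clip(1,-1,2)=1, clip(7,-1,2)=2, clip(7,-1,2)=2 -> [-1, 1, 2, 2] (max |s|=2)
Stage 5 (DIFF): s[0]=-1, 1--1=2, 2-1=1, 2-2=0 -> [-1, 2, 1, 0] (max |s|=2)
Stage 6 (ABS): |-1|=1, |2|=2, |1|=1, |0|=0 -> [1, 2, 1, 0] (max |s|=2)
Overall max amplitude: 9

Answer: 9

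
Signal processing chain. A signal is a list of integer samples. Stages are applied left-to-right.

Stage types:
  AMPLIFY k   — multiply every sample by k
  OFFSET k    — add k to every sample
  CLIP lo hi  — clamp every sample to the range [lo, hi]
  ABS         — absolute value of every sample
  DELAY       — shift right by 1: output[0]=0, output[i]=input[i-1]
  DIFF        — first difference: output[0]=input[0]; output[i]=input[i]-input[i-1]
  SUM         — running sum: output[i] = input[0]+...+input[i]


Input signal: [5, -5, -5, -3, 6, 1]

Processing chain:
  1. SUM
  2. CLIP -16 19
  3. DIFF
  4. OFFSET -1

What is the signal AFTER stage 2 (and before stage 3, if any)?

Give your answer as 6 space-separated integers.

Input: [5, -5, -5, -3, 6, 1]
Stage 1 (SUM): sum[0..0]=5, sum[0..1]=0, sum[0..2]=-5, sum[0..3]=-8, sum[0..4]=-2, sum[0..5]=-1 -> [5, 0, -5, -8, -2, -1]
Stage 2 (CLIP -16 19): clip(5,-16,19)=5, clip(0,-16,19)=0, clip(-5,-16,19)=-5, clip(-8,-16,19)=-8, clip(-2,-16,19)=-2, clip(-1,-16,19)=-1 -> [5, 0, -5, -8, -2, -1]

Answer: 5 0 -5 -8 -2 -1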